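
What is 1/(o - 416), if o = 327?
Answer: -1/89 ≈ -0.011236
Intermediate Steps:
1/(o - 416) = 1/(327 - 416) = 1/(-89) = -1/89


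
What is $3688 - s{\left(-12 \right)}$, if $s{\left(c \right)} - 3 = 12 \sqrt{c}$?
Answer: $3685 - 24 i \sqrt{3} \approx 3685.0 - 41.569 i$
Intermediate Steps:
$s{\left(c \right)} = 3 + 12 \sqrt{c}$
$3688 - s{\left(-12 \right)} = 3688 - \left(3 + 12 \sqrt{-12}\right) = 3688 - \left(3 + 12 \cdot 2 i \sqrt{3}\right) = 3688 - \left(3 + 24 i \sqrt{3}\right) = 3685 - 24 i \sqrt{3}$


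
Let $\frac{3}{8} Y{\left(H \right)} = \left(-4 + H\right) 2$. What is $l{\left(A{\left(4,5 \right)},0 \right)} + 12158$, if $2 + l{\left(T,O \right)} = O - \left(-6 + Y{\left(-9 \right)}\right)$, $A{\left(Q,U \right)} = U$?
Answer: $\frac{36694}{3} \approx 12231.0$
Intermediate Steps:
$Y{\left(H \right)} = - \frac{64}{3} + \frac{16 H}{3}$ ($Y{\left(H \right)} = \frac{8 \left(-4 + H\right) 2}{3} = \frac{8 \left(-8 + 2 H\right)}{3} = - \frac{64}{3} + \frac{16 H}{3}$)
$l{\left(T,O \right)} = \frac{220}{3} + O$ ($l{\left(T,O \right)} = -2 + \left(O + \left(6 - \left(- \frac{64}{3} + \frac{16}{3} \left(-9\right)\right)\right)\right) = -2 + \left(O + \left(6 - \left(- \frac{64}{3} - 48\right)\right)\right) = -2 + \left(O + \left(6 - - \frac{208}{3}\right)\right) = -2 + \left(O + \left(6 + \frac{208}{3}\right)\right) = -2 + \left(O + \frac{226}{3}\right) = -2 + \left(\frac{226}{3} + O\right) = \frac{220}{3} + O$)
$l{\left(A{\left(4,5 \right)},0 \right)} + 12158 = \left(\frac{220}{3} + 0\right) + 12158 = \frac{220}{3} + 12158 = \frac{36694}{3}$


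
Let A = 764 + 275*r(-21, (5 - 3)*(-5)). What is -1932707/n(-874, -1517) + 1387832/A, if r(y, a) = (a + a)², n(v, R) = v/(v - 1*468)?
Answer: -35910821958681/12100967 ≈ -2.9676e+6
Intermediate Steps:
n(v, R) = v/(-468 + v) (n(v, R) = v/(v - 468) = v/(-468 + v))
r(y, a) = 4*a² (r(y, a) = (2*a)² = 4*a²)
A = 110764 (A = 764 + 275*(4*((5 - 3)*(-5))²) = 764 + 275*(4*(2*(-5))²) = 764 + 275*(4*(-10)²) = 764 + 275*(4*100) = 764 + 275*400 = 764 + 110000 = 110764)
-1932707/n(-874, -1517) + 1387832/A = -1932707/((-874/(-468 - 874))) + 1387832/110764 = -1932707/((-874/(-1342))) + 1387832*(1/110764) = -1932707/((-874*(-1/1342))) + 346958/27691 = -1932707/437/671 + 346958/27691 = -1932707*671/437 + 346958/27691 = -1296846397/437 + 346958/27691 = -35910821958681/12100967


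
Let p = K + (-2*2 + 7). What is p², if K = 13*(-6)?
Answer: 5625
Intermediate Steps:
K = -78
p = -75 (p = -78 + (-2*2 + 7) = -78 + (-4 + 7) = -78 + 3 = -75)
p² = (-75)² = 5625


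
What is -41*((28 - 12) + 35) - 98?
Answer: -2189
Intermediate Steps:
-41*((28 - 12) + 35) - 98 = -41*(16 + 35) - 98 = -41*51 - 98 = -2091 - 98 = -2189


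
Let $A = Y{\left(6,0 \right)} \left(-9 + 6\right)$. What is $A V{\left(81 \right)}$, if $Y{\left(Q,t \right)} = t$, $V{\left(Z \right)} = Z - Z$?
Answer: $0$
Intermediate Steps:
$V{\left(Z \right)} = 0$
$A = 0$ ($A = 0 \left(-9 + 6\right) = 0 \left(-3\right) = 0$)
$A V{\left(81 \right)} = 0 \cdot 0 = 0$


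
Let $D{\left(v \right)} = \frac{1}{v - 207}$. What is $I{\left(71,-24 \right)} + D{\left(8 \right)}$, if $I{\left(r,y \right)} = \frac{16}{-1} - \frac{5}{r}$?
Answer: $- \frac{227130}{14129} \approx -16.075$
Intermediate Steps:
$D{\left(v \right)} = \frac{1}{-207 + v}$
$I{\left(r,y \right)} = -16 - \frac{5}{r}$ ($I{\left(r,y \right)} = 16 \left(-1\right) - \frac{5}{r} = -16 - \frac{5}{r}$)
$I{\left(71,-24 \right)} + D{\left(8 \right)} = \left(-16 - \frac{5}{71}\right) + \frac{1}{-207 + 8} = \left(-16 - \frac{5}{71}\right) + \frac{1}{-199} = \left(-16 - \frac{5}{71}\right) - \frac{1}{199} = - \frac{1141}{71} - \frac{1}{199} = - \frac{227130}{14129}$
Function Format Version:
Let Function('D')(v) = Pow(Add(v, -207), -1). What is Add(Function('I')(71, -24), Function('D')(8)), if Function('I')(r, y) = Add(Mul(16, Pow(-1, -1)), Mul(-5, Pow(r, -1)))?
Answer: Rational(-227130, 14129) ≈ -16.075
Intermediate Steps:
Function('D')(v) = Pow(Add(-207, v), -1)
Function('I')(r, y) = Add(-16, Mul(-5, Pow(r, -1))) (Function('I')(r, y) = Add(Mul(16, -1), Mul(-5, Pow(r, -1))) = Add(-16, Mul(-5, Pow(r, -1))))
Add(Function('I')(71, -24), Function('D')(8)) = Add(Add(-16, Mul(-5, Pow(71, -1))), Pow(Add(-207, 8), -1)) = Add(Add(-16, Mul(-5, Rational(1, 71))), Pow(-199, -1)) = Add(Add(-16, Rational(-5, 71)), Rational(-1, 199)) = Add(Rational(-1141, 71), Rational(-1, 199)) = Rational(-227130, 14129)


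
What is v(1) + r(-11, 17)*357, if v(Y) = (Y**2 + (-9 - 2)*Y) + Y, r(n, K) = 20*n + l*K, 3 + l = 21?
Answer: 30693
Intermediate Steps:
l = 18 (l = -3 + 21 = 18)
r(n, K) = 18*K + 20*n (r(n, K) = 20*n + 18*K = 18*K + 20*n)
v(Y) = Y**2 - 10*Y (v(Y) = (Y**2 - 11*Y) + Y = Y**2 - 10*Y)
v(1) + r(-11, 17)*357 = 1*(-10 + 1) + (18*17 + 20*(-11))*357 = 1*(-9) + (306 - 220)*357 = -9 + 86*357 = -9 + 30702 = 30693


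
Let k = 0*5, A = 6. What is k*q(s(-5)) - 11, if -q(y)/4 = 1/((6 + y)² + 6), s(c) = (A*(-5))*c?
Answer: -11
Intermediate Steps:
k = 0
s(c) = -30*c (s(c) = (6*(-5))*c = -30*c)
q(y) = -4/(6 + (6 + y)²) (q(y) = -4/((6 + y)² + 6) = -4/(6 + (6 + y)²))
k*q(s(-5)) - 11 = 0*(-4/(6 + (6 - 30*(-5))²)) - 11 = 0*(-4/(6 + (6 + 150)²)) - 11 = 0*(-4/(6 + 156²)) - 11 = 0*(-4/(6 + 24336)) - 11 = 0*(-4/24342) - 11 = 0*(-4*1/24342) - 11 = 0*(-2/12171) - 11 = 0 - 11 = -11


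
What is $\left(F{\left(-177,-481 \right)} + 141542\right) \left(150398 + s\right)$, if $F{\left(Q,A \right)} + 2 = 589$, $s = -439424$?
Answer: $-41078976354$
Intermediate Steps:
$F{\left(Q,A \right)} = 587$ ($F{\left(Q,A \right)} = -2 + 589 = 587$)
$\left(F{\left(-177,-481 \right)} + 141542\right) \left(150398 + s\right) = \left(587 + 141542\right) \left(150398 - 439424\right) = 142129 \left(-289026\right) = -41078976354$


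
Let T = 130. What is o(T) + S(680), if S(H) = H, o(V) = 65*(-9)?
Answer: 95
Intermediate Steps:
o(V) = -585
o(T) + S(680) = -585 + 680 = 95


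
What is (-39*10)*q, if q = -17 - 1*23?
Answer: 15600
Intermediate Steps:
q = -40 (q = -17 - 23 = -40)
(-39*10)*q = -39*10*(-40) = -390*(-40) = 15600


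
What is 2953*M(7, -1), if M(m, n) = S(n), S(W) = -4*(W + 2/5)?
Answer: 35436/5 ≈ 7087.2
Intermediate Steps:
S(W) = -8/5 - 4*W (S(W) = -4*(W + 2*(⅕)) = -4*(W + ⅖) = -4*(⅖ + W) = -8/5 - 4*W)
M(m, n) = -8/5 - 4*n
2953*M(7, -1) = 2953*(-8/5 - 4*(-1)) = 2953*(-8/5 + 4) = 2953*(12/5) = 35436/5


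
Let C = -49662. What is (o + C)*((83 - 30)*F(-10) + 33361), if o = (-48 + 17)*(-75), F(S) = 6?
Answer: -1594262823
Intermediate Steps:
o = 2325 (o = -31*(-75) = 2325)
(o + C)*((83 - 30)*F(-10) + 33361) = (2325 - 49662)*((83 - 30)*6 + 33361) = -47337*(53*6 + 33361) = -47337*(318 + 33361) = -47337*33679 = -1594262823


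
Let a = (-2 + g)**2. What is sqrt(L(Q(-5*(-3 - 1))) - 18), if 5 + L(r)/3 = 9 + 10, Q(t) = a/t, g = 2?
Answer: 2*sqrt(6) ≈ 4.8990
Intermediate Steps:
a = 0 (a = (-2 + 2)**2 = 0**2 = 0)
Q(t) = 0 (Q(t) = 0/t = 0)
L(r) = 42 (L(r) = -15 + 3*(9 + 10) = -15 + 3*19 = -15 + 57 = 42)
sqrt(L(Q(-5*(-3 - 1))) - 18) = sqrt(42 - 18) = sqrt(24) = 2*sqrt(6)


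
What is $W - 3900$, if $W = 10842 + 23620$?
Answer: $30562$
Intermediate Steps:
$W = 34462$
$W - 3900 = 34462 - 3900 = 30562$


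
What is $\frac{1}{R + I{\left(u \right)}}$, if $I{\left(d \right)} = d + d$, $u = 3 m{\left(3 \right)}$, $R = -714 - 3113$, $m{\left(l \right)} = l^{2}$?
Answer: $- \frac{1}{3773} \approx -0.00026504$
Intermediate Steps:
$R = -3827$
$u = 27$ ($u = 3 \cdot 3^{2} = 3 \cdot 9 = 27$)
$I{\left(d \right)} = 2 d$
$\frac{1}{R + I{\left(u \right)}} = \frac{1}{-3827 + 2 \cdot 27} = \frac{1}{-3827 + 54} = \frac{1}{-3773} = - \frac{1}{3773}$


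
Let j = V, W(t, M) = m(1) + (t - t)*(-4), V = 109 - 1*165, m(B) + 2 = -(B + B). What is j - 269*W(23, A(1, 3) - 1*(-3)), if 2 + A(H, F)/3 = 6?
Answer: 1020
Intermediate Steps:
A(H, F) = 12 (A(H, F) = -6 + 3*6 = -6 + 18 = 12)
m(B) = -2 - 2*B (m(B) = -2 - (B + B) = -2 - 2*B)
V = -56 (V = 109 - 165 = -56)
W(t, M) = -4 (W(t, M) = (-2 - 2*1) + (t - t)*(-4) = (-2 - 2) + 0*(-4) = -4 + 0 = -4)
j = -56
j - 269*W(23, A(1, 3) - 1*(-3)) = -56 - 269*(-4) = -56 + 1076 = 1020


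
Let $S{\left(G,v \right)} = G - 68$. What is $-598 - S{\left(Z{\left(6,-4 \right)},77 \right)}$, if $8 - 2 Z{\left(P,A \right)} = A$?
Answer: $-536$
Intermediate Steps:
$Z{\left(P,A \right)} = 4 - \frac{A}{2}$
$S{\left(G,v \right)} = -68 + G$
$-598 - S{\left(Z{\left(6,-4 \right)},77 \right)} = -598 - \left(-68 + \left(4 - -2\right)\right) = -598 - \left(-68 + \left(4 + 2\right)\right) = -598 - \left(-68 + 6\right) = -598 - -62 = -598 + 62 = -536$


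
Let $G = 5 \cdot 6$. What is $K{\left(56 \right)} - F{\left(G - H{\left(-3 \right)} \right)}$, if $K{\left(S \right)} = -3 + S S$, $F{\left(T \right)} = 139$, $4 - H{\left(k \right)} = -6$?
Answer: $2994$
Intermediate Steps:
$G = 30$
$H{\left(k \right)} = 10$ ($H{\left(k \right)} = 4 - -6 = 4 + 6 = 10$)
$K{\left(S \right)} = -3 + S^{2}$
$K{\left(56 \right)} - F{\left(G - H{\left(-3 \right)} \right)} = \left(-3 + 56^{2}\right) - 139 = \left(-3 + 3136\right) - 139 = 3133 - 139 = 2994$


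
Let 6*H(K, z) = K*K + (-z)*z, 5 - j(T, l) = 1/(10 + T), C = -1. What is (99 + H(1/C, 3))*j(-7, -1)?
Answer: 4102/9 ≈ 455.78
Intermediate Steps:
j(T, l) = 5 - 1/(10 + T)
H(K, z) = -z²/6 + K²/6 (H(K, z) = (K*K + (-z)*z)/6 = (K² - z²)/6 = -z²/6 + K²/6)
(99 + H(1/C, 3))*j(-7, -1) = (99 + (-⅙*3² + (1/(-1))²/6))*((49 + 5*(-7))/(10 - 7)) = (99 + (-⅙*9 + (1*(-1))²/6))*((49 - 35)/3) = (99 + (-3/2 + (⅙)*(-1)²))*((⅓)*14) = (99 + (-3/2 + (⅙)*1))*(14/3) = (99 + (-3/2 + ⅙))*(14/3) = (99 - 4/3)*(14/3) = (293/3)*(14/3) = 4102/9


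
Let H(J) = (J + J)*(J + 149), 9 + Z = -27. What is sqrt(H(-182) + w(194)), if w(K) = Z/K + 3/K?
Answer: sqrt(452077230)/194 ≈ 109.60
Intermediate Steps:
Z = -36 (Z = -9 - 27 = -36)
H(J) = 2*J*(149 + J) (H(J) = (2*J)*(149 + J) = 2*J*(149 + J))
w(K) = -33/K (w(K) = -36/K + 3/K = -33/K)
sqrt(H(-182) + w(194)) = sqrt(2*(-182)*(149 - 182) - 33/194) = sqrt(2*(-182)*(-33) - 33*1/194) = sqrt(12012 - 33/194) = sqrt(2330295/194) = sqrt(452077230)/194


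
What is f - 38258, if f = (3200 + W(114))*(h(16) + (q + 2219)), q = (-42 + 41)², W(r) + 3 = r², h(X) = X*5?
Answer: 37205642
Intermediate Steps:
h(X) = 5*X
W(r) = -3 + r²
q = 1 (q = (-1)² = 1)
f = 37243900 (f = (3200 + (-3 + 114²))*(5*16 + (1 + 2219)) = (3200 + (-3 + 12996))*(80 + 2220) = (3200 + 12993)*2300 = 16193*2300 = 37243900)
f - 38258 = 37243900 - 38258 = 37205642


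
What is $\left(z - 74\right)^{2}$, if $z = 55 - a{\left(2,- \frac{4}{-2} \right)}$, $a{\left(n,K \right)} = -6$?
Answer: $169$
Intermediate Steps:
$z = 61$ ($z = 55 - -6 = 55 + 6 = 61$)
$\left(z - 74\right)^{2} = \left(61 - 74\right)^{2} = \left(-13\right)^{2} = 169$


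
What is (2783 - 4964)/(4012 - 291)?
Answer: -2181/3721 ≈ -0.58613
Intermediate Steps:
(2783 - 4964)/(4012 - 291) = -2181/3721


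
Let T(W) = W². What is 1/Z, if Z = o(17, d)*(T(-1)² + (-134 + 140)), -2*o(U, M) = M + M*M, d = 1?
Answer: -⅐ ≈ -0.14286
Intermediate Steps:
o(U, M) = -M/2 - M²/2 (o(U, M) = -(M + M*M)/2 = -(M + M²)/2 = -M/2 - M²/2)
Z = -7 (Z = (-½*1*(1 + 1))*(((-1)²)² + (-134 + 140)) = (-½*1*2)*(1² + 6) = -(1 + 6) = -1*7 = -7)
1/Z = 1/(-7) = -⅐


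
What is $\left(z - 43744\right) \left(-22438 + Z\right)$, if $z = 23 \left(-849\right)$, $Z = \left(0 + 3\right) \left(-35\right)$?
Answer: $1426318153$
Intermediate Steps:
$Z = -105$ ($Z = 3 \left(-35\right) = -105$)
$z = -19527$
$\left(z - 43744\right) \left(-22438 + Z\right) = \left(-19527 - 43744\right) \left(-22438 - 105\right) = \left(-63271\right) \left(-22543\right) = 1426318153$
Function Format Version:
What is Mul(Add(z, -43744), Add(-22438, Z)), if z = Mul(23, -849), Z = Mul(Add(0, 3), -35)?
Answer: 1426318153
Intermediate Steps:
Z = -105 (Z = Mul(3, -35) = -105)
z = -19527
Mul(Add(z, -43744), Add(-22438, Z)) = Mul(Add(-19527, -43744), Add(-22438, -105)) = Mul(-63271, -22543) = 1426318153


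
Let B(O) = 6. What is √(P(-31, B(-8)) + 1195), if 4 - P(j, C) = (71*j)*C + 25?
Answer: 2*√3595 ≈ 119.92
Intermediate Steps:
P(j, C) = -21 - 71*C*j (P(j, C) = 4 - ((71*j)*C + 25) = 4 - (71*C*j + 25) = 4 - (25 + 71*C*j) = 4 + (-25 - 71*C*j) = -21 - 71*C*j)
√(P(-31, B(-8)) + 1195) = √((-21 - 71*6*(-31)) + 1195) = √((-21 + 13206) + 1195) = √(13185 + 1195) = √14380 = 2*√3595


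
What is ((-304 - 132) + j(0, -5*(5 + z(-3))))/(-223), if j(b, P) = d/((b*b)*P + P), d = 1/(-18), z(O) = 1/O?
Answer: 183119/93660 ≈ 1.9551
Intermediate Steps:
d = -1/18 ≈ -0.055556
j(b, P) = -1/(18*(P + P*b²)) (j(b, P) = -1/(18*((b*b)*P + P)) = -1/(18*(b²*P + P)) = -1/(18*(P*b² + P)) = -1/(18*(P + P*b²)))
((-304 - 132) + j(0, -5*(5 + z(-3))))/(-223) = ((-304 - 132) - 1/(18*((-5*(5 + 1/(-3))))*(1 + 0²)))/(-223) = (-436 - 1/(18*((-5*(5 - ⅓)))*(1 + 0)))*(-1/223) = (-436 - 1/18/(-5*14/3*1))*(-1/223) = (-436 - 1/18*1/(-70/3))*(-1/223) = (-436 - 1/18*(-3/70)*1)*(-1/223) = (-436 + 1/420)*(-1/223) = -183119/420*(-1/223) = 183119/93660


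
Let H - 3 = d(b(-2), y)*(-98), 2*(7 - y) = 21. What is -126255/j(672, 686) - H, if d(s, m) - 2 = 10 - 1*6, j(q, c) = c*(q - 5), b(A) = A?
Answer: 267547515/457562 ≈ 584.72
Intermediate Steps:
y = -7/2 (y = 7 - ½*21 = 7 - 21/2 = -7/2 ≈ -3.5000)
j(q, c) = c*(-5 + q)
d(s, m) = 6 (d(s, m) = 2 + (10 - 1*6) = 2 + (10 - 6) = 2 + 4 = 6)
H = -585 (H = 3 + 6*(-98) = 3 - 588 = -585)
-126255/j(672, 686) - H = -126255*1/(686*(-5 + 672)) - 1*(-585) = -126255/(686*667) + 585 = -126255/457562 + 585 = 267547515/457562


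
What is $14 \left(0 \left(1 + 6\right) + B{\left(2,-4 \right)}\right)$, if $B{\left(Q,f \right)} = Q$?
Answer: $28$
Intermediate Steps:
$14 \left(0 \left(1 + 6\right) + B{\left(2,-4 \right)}\right) = 14 \left(0 \left(1 + 6\right) + 2\right) = 14 \left(0 \cdot 7 + 2\right) = 14 \left(0 + 2\right) = 14 \cdot 2 = 28$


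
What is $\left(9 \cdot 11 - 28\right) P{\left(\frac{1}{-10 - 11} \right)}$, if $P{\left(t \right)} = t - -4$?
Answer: $\frac{5893}{21} \approx 280.62$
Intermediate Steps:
$P{\left(t \right)} = 4 + t$ ($P{\left(t \right)} = t + 4 = 4 + t$)
$\left(9 \cdot 11 - 28\right) P{\left(\frac{1}{-10 - 11} \right)} = \left(9 \cdot 11 - 28\right) \left(4 + \frac{1}{-10 - 11}\right) = \left(99 - 28\right) \left(4 + \frac{1}{-21}\right) = 71 \left(4 - \frac{1}{21}\right) = 71 \cdot \frac{83}{21} = \frac{5893}{21}$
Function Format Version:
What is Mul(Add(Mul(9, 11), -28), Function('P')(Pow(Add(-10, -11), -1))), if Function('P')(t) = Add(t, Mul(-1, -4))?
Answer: Rational(5893, 21) ≈ 280.62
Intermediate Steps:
Function('P')(t) = Add(4, t) (Function('P')(t) = Add(t, 4) = Add(4, t))
Mul(Add(Mul(9, 11), -28), Function('P')(Pow(Add(-10, -11), -1))) = Mul(Add(Mul(9, 11), -28), Add(4, Pow(Add(-10, -11), -1))) = Mul(Add(99, -28), Add(4, Pow(-21, -1))) = Mul(71, Add(4, Rational(-1, 21))) = Mul(71, Rational(83, 21)) = Rational(5893, 21)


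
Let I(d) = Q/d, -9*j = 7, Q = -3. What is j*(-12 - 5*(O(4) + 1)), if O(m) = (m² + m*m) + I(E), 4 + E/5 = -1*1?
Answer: 2072/15 ≈ 138.13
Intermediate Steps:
j = -7/9 (j = -⅑*7 = -7/9 ≈ -0.77778)
E = -25 (E = -20 + 5*(-1*1) = -20 + 5*(-1) = -20 - 5 = -25)
I(d) = -3/d
O(m) = 3/25 + 2*m² (O(m) = (m² + m*m) - 3/(-25) = (m² + m²) - 3*(-1/25) = 2*m² + 3/25 = 3/25 + 2*m²)
j*(-12 - 5*(O(4) + 1)) = -7*(-12 - 5*((3/25 + 2*4²) + 1))/9 = -7*(-12 - 5*((3/25 + 2*16) + 1))/9 = -7*(-12 - 5*((3/25 + 32) + 1))/9 = -7*(-12 - 5*(803/25 + 1))/9 = -7*(-12 - 5*828/25)/9 = -7*(-12 - 828/5)/9 = -7/9*(-888/5) = 2072/15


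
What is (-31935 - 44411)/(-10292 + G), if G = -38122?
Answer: 38173/24207 ≈ 1.5769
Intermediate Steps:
(-31935 - 44411)/(-10292 + G) = (-31935 - 44411)/(-10292 - 38122) = -76346/(-48414) = -76346*(-1/48414) = 38173/24207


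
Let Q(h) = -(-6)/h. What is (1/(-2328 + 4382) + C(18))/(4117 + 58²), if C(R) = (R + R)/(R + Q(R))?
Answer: 221887/845128570 ≈ 0.00026255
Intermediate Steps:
Q(h) = 6/h
C(R) = 2*R/(R + 6/R) (C(R) = (R + R)/(R + 6/R) = (2*R)/(R + 6/R) = 2*R/(R + 6/R))
(1/(-2328 + 4382) + C(18))/(4117 + 58²) = (1/(-2328 + 4382) + 2*18²/(6 + 18²))/(4117 + 58²) = (1/2054 + 2*324/(6 + 324))/(4117 + 3364) = (1/2054 + 2*324/330)/7481 = (1/2054 + 2*324*(1/330))*(1/7481) = (1/2054 + 108/55)*(1/7481) = (221887/112970)*(1/7481) = 221887/845128570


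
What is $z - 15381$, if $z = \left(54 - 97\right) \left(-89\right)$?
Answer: $-11554$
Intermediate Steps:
$z = 3827$ ($z = \left(-43\right) \left(-89\right) = 3827$)
$z - 15381 = 3827 - 15381 = -11554$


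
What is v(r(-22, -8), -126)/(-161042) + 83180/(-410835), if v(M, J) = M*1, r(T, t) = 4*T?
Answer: -1335932008/6616169007 ≈ -0.20192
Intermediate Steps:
v(M, J) = M
v(r(-22, -8), -126)/(-161042) + 83180/(-410835) = (4*(-22))/(-161042) + 83180/(-410835) = -88*(-1/161042) + 83180*(-1/410835) = 44/80521 - 16636/82167 = -1335932008/6616169007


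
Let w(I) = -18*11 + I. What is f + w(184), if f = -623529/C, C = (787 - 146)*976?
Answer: -9382153/625616 ≈ -14.997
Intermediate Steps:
C = 625616 (C = 641*976 = 625616)
w(I) = -198 + I
f = -623529/625616 ≈ -0.99666
f + w(184) = -623529/625616 + (-198 + 184) = -623529/625616 - 14 = -9382153/625616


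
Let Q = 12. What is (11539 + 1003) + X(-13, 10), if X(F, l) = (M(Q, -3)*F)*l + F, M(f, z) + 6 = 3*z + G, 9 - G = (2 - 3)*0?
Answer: 13309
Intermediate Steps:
G = 9 (G = 9 - (2 - 3)*0 = 9 - (-1)*0 = 9 - 1*0 = 9 + 0 = 9)
M(f, z) = 3 + 3*z (M(f, z) = -6 + (3*z + 9) = -6 + (9 + 3*z) = 3 + 3*z)
X(F, l) = F - 6*F*l (X(F, l) = ((3 + 3*(-3))*F)*l + F = ((3 - 9)*F)*l + F = (-6*F)*l + F = -6*F*l + F = F - 6*F*l)
(11539 + 1003) + X(-13, 10) = (11539 + 1003) - 13*(1 - 6*10) = 12542 - 13*(1 - 60) = 12542 - 13*(-59) = 12542 + 767 = 13309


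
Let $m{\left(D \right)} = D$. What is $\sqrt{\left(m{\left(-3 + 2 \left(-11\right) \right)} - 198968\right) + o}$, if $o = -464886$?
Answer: $19 i \sqrt{1839} \approx 814.79 i$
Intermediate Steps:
$\sqrt{\left(m{\left(-3 + 2 \left(-11\right) \right)} - 198968\right) + o} = \sqrt{\left(\left(-3 + 2 \left(-11\right)\right) - 198968\right) - 464886} = \sqrt{\left(\left(-3 - 22\right) - 198968\right) - 464886} = \sqrt{\left(-25 - 198968\right) - 464886} = \sqrt{-198993 - 464886} = \sqrt{-663879} = 19 i \sqrt{1839}$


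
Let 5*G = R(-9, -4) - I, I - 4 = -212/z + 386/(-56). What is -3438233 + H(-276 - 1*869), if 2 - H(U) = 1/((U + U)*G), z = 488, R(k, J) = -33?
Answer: -39903933637073/11605949 ≈ -3.4382e+6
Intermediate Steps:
I = -5683/1708 (I = 4 + (-212/488 + 386/(-56)) = 4 + (-212*1/488 + 386*(-1/56)) = 4 + (-53/122 - 193/28) = 4 - 12515/1708 = -5683/1708 ≈ -3.3273)
G = -50681/8540 (G = (-33 - 1*(-5683/1708))/5 = (-33 + 5683/1708)/5 = (1/5)*(-50681/1708) = -50681/8540 ≈ -5.9345)
H(U) = 2 + 4270/(50681*U) (H(U) = 2 - 1/((U + U)*(-50681/8540)) = 2 - (-8540)/((2*U)*50681) = 2 - 1/(2*U)*(-8540)/50681 = 2 - (-4270)/(50681*U) = 2 + 4270/(50681*U))
-3438233 + H(-276 - 1*869) = -3438233 + (2 + 4270/(50681*(-276 - 1*869))) = -3438233 + (2 + 4270/(50681*(-276 - 869))) = -3438233 + (2 + (4270/50681)/(-1145)) = -3438233 + (2 + (4270/50681)*(-1/1145)) = -3438233 + (2 - 854/11605949) = -3438233 + 23211044/11605949 = -39903933637073/11605949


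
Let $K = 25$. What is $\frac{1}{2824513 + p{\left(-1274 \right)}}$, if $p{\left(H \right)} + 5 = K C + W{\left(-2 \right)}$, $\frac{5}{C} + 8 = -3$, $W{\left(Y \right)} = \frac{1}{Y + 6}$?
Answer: $\frac{44}{124277863} \approx 3.5405 \cdot 10^{-7}$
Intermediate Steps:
$W{\left(Y \right)} = \frac{1}{6 + Y}$
$C = - \frac{5}{11}$ ($C = \frac{5}{-8 - 3} = \frac{5}{-11} = 5 \left(- \frac{1}{11}\right) = - \frac{5}{11} \approx -0.45455$)
$p{\left(H \right)} = - \frac{709}{44}$ ($p{\left(H \right)} = -5 + \left(25 \left(- \frac{5}{11}\right) + \frac{1}{6 - 2}\right) = -5 - \left(\frac{125}{11} - \frac{1}{4}\right) = -5 + \left(- \frac{125}{11} + \frac{1}{4}\right) = -5 - \frac{489}{44} = - \frac{709}{44}$)
$\frac{1}{2824513 + p{\left(-1274 \right)}} = \frac{1}{2824513 - \frac{709}{44}} = \frac{1}{\frac{124277863}{44}} = \frac{44}{124277863}$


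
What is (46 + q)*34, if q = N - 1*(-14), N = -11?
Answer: 1666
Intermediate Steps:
q = 3 (q = -11 - 1*(-14) = -11 + 14 = 3)
(46 + q)*34 = (46 + 3)*34 = 49*34 = 1666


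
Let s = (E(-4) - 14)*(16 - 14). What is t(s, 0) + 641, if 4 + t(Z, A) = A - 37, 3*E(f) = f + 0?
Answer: 600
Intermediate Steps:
E(f) = f/3 (E(f) = (f + 0)/3 = f/3)
s = -92/3 (s = ((⅓)*(-4) - 14)*(16 - 14) = (-4/3 - 14)*2 = -46/3*2 = -92/3 ≈ -30.667)
t(Z, A) = -41 + A (t(Z, A) = -4 + (A - 37) = -4 + (-37 + A) = -41 + A)
t(s, 0) + 641 = (-41 + 0) + 641 = -41 + 641 = 600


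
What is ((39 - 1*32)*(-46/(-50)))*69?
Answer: 11109/25 ≈ 444.36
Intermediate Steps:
((39 - 1*32)*(-46/(-50)))*69 = ((39 - 32)*(-46*(-1/50)))*69 = (7*(23/25))*69 = (161/25)*69 = 11109/25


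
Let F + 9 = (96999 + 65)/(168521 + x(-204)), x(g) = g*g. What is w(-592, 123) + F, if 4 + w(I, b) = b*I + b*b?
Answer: -12124807836/210137 ≈ -57700.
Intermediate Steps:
x(g) = g²
w(I, b) = -4 + b² + I*b (w(I, b) = -4 + (b*I + b*b) = -4 + (I*b + b²) = -4 + (b² + I*b) = -4 + b² + I*b)
F = -1794169/210137 (F = -9 + (96999 + 65)/(168521 + (-204)²) = -9 + 97064/(168521 + 41616) = -9 + 97064/210137 = -1794169/210137 ≈ -8.5381)
w(-592, 123) + F = (-4 + 123² - 592*123) - 1794169/210137 = (-4 + 15129 - 72816) - 1794169/210137 = -57691 - 1794169/210137 = -12124807836/210137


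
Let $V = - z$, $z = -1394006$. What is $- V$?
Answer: $-1394006$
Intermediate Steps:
$V = 1394006$ ($V = \left(-1\right) \left(-1394006\right) = 1394006$)
$- V = \left(-1\right) 1394006 = -1394006$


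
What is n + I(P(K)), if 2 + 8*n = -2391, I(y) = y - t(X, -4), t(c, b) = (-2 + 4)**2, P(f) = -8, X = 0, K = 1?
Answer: -2489/8 ≈ -311.13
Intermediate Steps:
t(c, b) = 4 (t(c, b) = 2**2 = 4)
I(y) = -4 + y (I(y) = y - 1*4 = y - 4 = -4 + y)
n = -2393/8 (n = -1/4 + (1/8)*(-2391) = -1/4 - 2391/8 = -2393/8 ≈ -299.13)
n + I(P(K)) = -2393/8 + (-4 - 8) = -2393/8 - 12 = -2489/8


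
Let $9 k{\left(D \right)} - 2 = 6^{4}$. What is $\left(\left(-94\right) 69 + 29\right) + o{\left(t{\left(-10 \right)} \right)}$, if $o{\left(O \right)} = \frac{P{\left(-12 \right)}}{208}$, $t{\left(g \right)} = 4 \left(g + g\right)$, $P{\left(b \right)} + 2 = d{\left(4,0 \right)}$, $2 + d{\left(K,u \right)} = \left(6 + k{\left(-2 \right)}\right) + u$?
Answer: $- \frac{3021547}{468} \approx -6456.3$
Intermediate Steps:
$k{\left(D \right)} = \frac{1298}{9}$ ($k{\left(D \right)} = \frac{2}{9} + \frac{6^{4}}{9} = \frac{2}{9} + \frac{1}{9} \cdot 1296 = \frac{2}{9} + 144 = \frac{1298}{9}$)
$d{\left(K,u \right)} = \frac{1334}{9} + u$ ($d{\left(K,u \right)} = -2 + \left(\left(6 + \frac{1298}{9}\right) + u\right) = -2 + \left(\frac{1352}{9} + u\right) = \frac{1334}{9} + u$)
$P{\left(b \right)} = \frac{1316}{9}$ ($P{\left(b \right)} = -2 + \left(\frac{1334}{9} + 0\right) = -2 + \frac{1334}{9} = \frac{1316}{9}$)
$t{\left(g \right)} = 8 g$ ($t{\left(g \right)} = 4 \cdot 2 g = 8 g$)
$o{\left(O \right)} = \frac{329}{468}$ ($o{\left(O \right)} = \frac{1316}{9 \cdot 208} = \frac{1316}{9} \cdot \frac{1}{208} = \frac{329}{468}$)
$\left(\left(-94\right) 69 + 29\right) + o{\left(t{\left(-10 \right)} \right)} = \left(\left(-94\right) 69 + 29\right) + \frac{329}{468} = \left(-6486 + 29\right) + \frac{329}{468} = -6457 + \frac{329}{468} = - \frac{3021547}{468}$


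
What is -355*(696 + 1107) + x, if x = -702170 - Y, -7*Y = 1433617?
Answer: -7962028/7 ≈ -1.1374e+6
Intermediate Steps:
Y = -1433617/7 (Y = -⅐*1433617 = -1433617/7 ≈ -2.0480e+5)
x = -3481573/7 (x = -702170 - 1*(-1433617/7) = -702170 + 1433617/7 = -3481573/7 ≈ -4.9737e+5)
-355*(696 + 1107) + x = -355*(696 + 1107) - 3481573/7 = -355*1803 - 3481573/7 = -640065 - 3481573/7 = -7962028/7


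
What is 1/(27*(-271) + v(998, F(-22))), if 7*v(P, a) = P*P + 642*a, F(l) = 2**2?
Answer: 7/947353 ≈ 7.3890e-6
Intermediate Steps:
F(l) = 4
v(P, a) = P**2/7 + 642*a/7 (v(P, a) = (P*P + 642*a)/7 = (P**2 + 642*a)/7 = P**2/7 + 642*a/7)
1/(27*(-271) + v(998, F(-22))) = 1/(27*(-271) + ((1/7)*998**2 + (642/7)*4)) = 1/(-7317 + ((1/7)*996004 + 2568/7)) = 1/(-7317 + (996004/7 + 2568/7)) = 1/(-7317 + 998572/7) = 1/(947353/7) = 7/947353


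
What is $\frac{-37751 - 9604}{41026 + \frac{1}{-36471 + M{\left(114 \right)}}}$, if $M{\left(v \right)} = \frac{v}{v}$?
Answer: $- \frac{1727036850}{1496218219} \approx -1.1543$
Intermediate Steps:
$M{\left(v \right)} = 1$
$\frac{-37751 - 9604}{41026 + \frac{1}{-36471 + M{\left(114 \right)}}} = \frac{-37751 - 9604}{41026 + \frac{1}{-36471 + 1}} = - \frac{47355}{41026 + \frac{1}{-36470}} = - \frac{47355}{41026 - \frac{1}{36470}} = - \frac{47355}{\frac{1496218219}{36470}} = \left(-47355\right) \frac{36470}{1496218219} = - \frac{1727036850}{1496218219}$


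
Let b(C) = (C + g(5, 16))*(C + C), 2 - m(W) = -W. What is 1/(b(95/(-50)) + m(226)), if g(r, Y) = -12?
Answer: 50/14041 ≈ 0.0035610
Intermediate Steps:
m(W) = 2 + W (m(W) = 2 - (-1)*W = 2 + W)
b(C) = 2*C*(-12 + C) (b(C) = (C - 12)*(C + C) = (-12 + C)*(2*C) = 2*C*(-12 + C))
1/(b(95/(-50)) + m(226)) = 1/(2*(95/(-50))*(-12 + 95/(-50)) + (2 + 226)) = 1/(2*(95*(-1/50))*(-12 + 95*(-1/50)) + 228) = 1/(2*(-19/10)*(-12 - 19/10) + 228) = 1/(2*(-19/10)*(-139/10) + 228) = 1/(2641/50 + 228) = 1/(14041/50) = 50/14041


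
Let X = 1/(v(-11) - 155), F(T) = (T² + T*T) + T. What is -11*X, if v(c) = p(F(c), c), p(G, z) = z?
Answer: 11/166 ≈ 0.066265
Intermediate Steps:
F(T) = T + 2*T² (F(T) = (T² + T²) + T = 2*T² + T = T + 2*T²)
v(c) = c
X = -1/166 (X = 1/(-11 - 155) = 1/(-166) = -1/166 ≈ -0.0060241)
-11*X = -11*(-1/166) = 11/166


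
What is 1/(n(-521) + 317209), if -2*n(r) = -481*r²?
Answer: 2/131197539 ≈ 1.5244e-8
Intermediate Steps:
n(r) = 481*r²/2 (n(r) = -(-481)*r²/2 = 481*r²/2)
1/(n(-521) + 317209) = 1/((481/2)*(-521)² + 317209) = 1/((481/2)*271441 + 317209) = 1/(130563121/2 + 317209) = 1/(131197539/2) = 2/131197539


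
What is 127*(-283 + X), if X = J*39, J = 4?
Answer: -16129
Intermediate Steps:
X = 156 (X = 4*39 = 156)
127*(-283 + X) = 127*(-283 + 156) = 127*(-127) = -16129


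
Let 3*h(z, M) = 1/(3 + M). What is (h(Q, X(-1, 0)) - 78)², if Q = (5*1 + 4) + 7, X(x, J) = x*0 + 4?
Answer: 2679769/441 ≈ 6076.6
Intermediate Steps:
X(x, J) = 4 (X(x, J) = 0 + 4 = 4)
Q = 16 (Q = (5 + 4) + 7 = 9 + 7 = 16)
h(z, M) = 1/(3*(3 + M))
(h(Q, X(-1, 0)) - 78)² = (1/(3*(3 + 4)) - 78)² = ((⅓)/7 - 78)² = ((⅓)*(⅐) - 78)² = (1/21 - 78)² = (-1637/21)² = 2679769/441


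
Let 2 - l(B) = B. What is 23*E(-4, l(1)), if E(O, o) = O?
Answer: -92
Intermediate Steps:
l(B) = 2 - B
23*E(-4, l(1)) = 23*(-4) = -92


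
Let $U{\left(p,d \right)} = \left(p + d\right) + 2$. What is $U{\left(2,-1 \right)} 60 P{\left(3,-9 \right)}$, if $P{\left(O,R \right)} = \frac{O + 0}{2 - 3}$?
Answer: $-540$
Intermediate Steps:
$P{\left(O,R \right)} = - O$ ($P{\left(O,R \right)} = \frac{O}{-1} = O \left(-1\right) = - O$)
$U{\left(p,d \right)} = 2 + d + p$ ($U{\left(p,d \right)} = \left(d + p\right) + 2 = 2 + d + p$)
$U{\left(2,-1 \right)} 60 P{\left(3,-9 \right)} = \left(2 - 1 + 2\right) 60 \left(\left(-1\right) 3\right) = 3 \cdot 60 \left(-3\right) = 180 \left(-3\right) = -540$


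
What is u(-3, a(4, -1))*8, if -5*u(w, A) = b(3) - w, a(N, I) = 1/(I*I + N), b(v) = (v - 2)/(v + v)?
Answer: -76/15 ≈ -5.0667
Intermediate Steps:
b(v) = (-2 + v)/(2*v) (b(v) = (-2 + v)/((2*v)) = (-2 + v)*(1/(2*v)) = (-2 + v)/(2*v))
a(N, I) = 1/(N + I**2) (a(N, I) = 1/(I**2 + N) = 1/(N + I**2))
u(w, A) = -1/30 + w/5 (u(w, A) = -((1/2)*(-2 + 3)/3 - w)/5 = -((1/2)*(1/3)*1 - w)/5 = -(1/6 - w)/5 = -1/30 + w/5)
u(-3, a(4, -1))*8 = (-1/30 + (1/5)*(-3))*8 = (-1/30 - 3/5)*8 = -19/30*8 = -76/15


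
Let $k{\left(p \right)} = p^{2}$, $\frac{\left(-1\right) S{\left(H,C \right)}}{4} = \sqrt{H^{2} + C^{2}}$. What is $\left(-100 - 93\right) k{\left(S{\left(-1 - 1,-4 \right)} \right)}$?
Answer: $-61760$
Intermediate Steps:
$S{\left(H,C \right)} = - 4 \sqrt{C^{2} + H^{2}}$ ($S{\left(H,C \right)} = - 4 \sqrt{H^{2} + C^{2}} = - 4 \sqrt{C^{2} + H^{2}}$)
$\left(-100 - 93\right) k{\left(S{\left(-1 - 1,-4 \right)} \right)} = \left(-100 - 93\right) \left(- 4 \sqrt{\left(-4\right)^{2} + \left(-1 - 1\right)^{2}}\right)^{2} = - 193 \left(- 4 \sqrt{16 + \left(-2\right)^{2}}\right)^{2} = - 193 \left(- 4 \sqrt{16 + 4}\right)^{2} = - 193 \left(- 4 \sqrt{20}\right)^{2} = - 193 \left(- 4 \cdot 2 \sqrt{5}\right)^{2} = - 193 \left(- 8 \sqrt{5}\right)^{2} = \left(-193\right) 320 = -61760$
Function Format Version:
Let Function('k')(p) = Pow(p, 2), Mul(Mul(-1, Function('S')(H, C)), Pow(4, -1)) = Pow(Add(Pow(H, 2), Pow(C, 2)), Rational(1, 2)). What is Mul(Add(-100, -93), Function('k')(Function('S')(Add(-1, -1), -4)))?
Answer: -61760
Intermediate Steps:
Function('S')(H, C) = Mul(-4, Pow(Add(Pow(C, 2), Pow(H, 2)), Rational(1, 2))) (Function('S')(H, C) = Mul(-4, Pow(Add(Pow(H, 2), Pow(C, 2)), Rational(1, 2))) = Mul(-4, Pow(Add(Pow(C, 2), Pow(H, 2)), Rational(1, 2))))
Mul(Add(-100, -93), Function('k')(Function('S')(Add(-1, -1), -4))) = Mul(Add(-100, -93), Pow(Mul(-4, Pow(Add(Pow(-4, 2), Pow(Add(-1, -1), 2)), Rational(1, 2))), 2)) = Mul(-193, Pow(Mul(-4, Pow(Add(16, Pow(-2, 2)), Rational(1, 2))), 2)) = Mul(-193, Pow(Mul(-4, Pow(Add(16, 4), Rational(1, 2))), 2)) = Mul(-193, Pow(Mul(-4, Pow(20, Rational(1, 2))), 2)) = Mul(-193, Pow(Mul(-4, Mul(2, Pow(5, Rational(1, 2)))), 2)) = Mul(-193, Pow(Mul(-8, Pow(5, Rational(1, 2))), 2)) = Mul(-193, 320) = -61760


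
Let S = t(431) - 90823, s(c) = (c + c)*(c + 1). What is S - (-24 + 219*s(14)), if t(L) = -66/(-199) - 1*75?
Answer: -36387880/199 ≈ -1.8285e+5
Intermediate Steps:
t(L) = -14859/199 (t(L) = -66*(-1/199) - 75 = 66/199 - 75 = -14859/199)
s(c) = 2*c*(1 + c) (s(c) = (2*c)*(1 + c) = 2*c*(1 + c))
S = -18088636/199 (S = -14859/199 - 90823 = -18088636/199 ≈ -90898.)
S - (-24 + 219*s(14)) = -18088636/199 - (-24 + 219*(2*14*(1 + 14))) = -18088636/199 - (-24 + 219*(2*14*15)) = -18088636/199 - (-24 + 219*420) = -18088636/199 - (-24 + 91980) = -18088636/199 - 1*91956 = -18088636/199 - 91956 = -36387880/199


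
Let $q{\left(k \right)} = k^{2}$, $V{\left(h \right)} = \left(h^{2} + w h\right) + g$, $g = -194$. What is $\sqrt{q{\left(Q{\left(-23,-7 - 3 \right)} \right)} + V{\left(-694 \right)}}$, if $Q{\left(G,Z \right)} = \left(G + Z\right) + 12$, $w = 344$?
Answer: $\sqrt{243147} \approx 493.1$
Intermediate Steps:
$V{\left(h \right)} = -194 + h^{2} + 344 h$ ($V{\left(h \right)} = \left(h^{2} + 344 h\right) - 194 = -194 + h^{2} + 344 h$)
$Q{\left(G,Z \right)} = 12 + G + Z$
$\sqrt{q{\left(Q{\left(-23,-7 - 3 \right)} \right)} + V{\left(-694 \right)}} = \sqrt{\left(12 - 23 - 10\right)^{2} + \left(-194 + \left(-694\right)^{2} + 344 \left(-694\right)\right)} = \sqrt{\left(12 - 23 - 10\right)^{2} - -242706} = \sqrt{\left(-21\right)^{2} + 242706} = \sqrt{441 + 242706} = \sqrt{243147}$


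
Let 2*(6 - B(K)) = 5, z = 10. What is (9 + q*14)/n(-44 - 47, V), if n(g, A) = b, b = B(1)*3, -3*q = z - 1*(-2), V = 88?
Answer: -94/21 ≈ -4.4762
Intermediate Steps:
B(K) = 7/2 (B(K) = 6 - 1/2*5 = 6 - 5/2 = 7/2)
q = -4 (q = -(10 - 1*(-2))/3 = -(10 + 2)/3 = -1/3*12 = -4)
b = 21/2 (b = (7/2)*3 = 21/2 ≈ 10.500)
n(g, A) = 21/2
(9 + q*14)/n(-44 - 47, V) = (9 - 4*14)/(21/2) = (9 - 56)*(2/21) = -47*2/21 = -94/21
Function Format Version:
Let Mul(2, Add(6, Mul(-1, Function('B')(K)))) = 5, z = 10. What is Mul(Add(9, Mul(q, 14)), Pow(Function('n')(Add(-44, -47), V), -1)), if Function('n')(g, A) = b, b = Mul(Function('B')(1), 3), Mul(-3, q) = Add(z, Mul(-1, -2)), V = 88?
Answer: Rational(-94, 21) ≈ -4.4762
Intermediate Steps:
Function('B')(K) = Rational(7, 2) (Function('B')(K) = Add(6, Mul(Rational(-1, 2), 5)) = Add(6, Rational(-5, 2)) = Rational(7, 2))
q = -4 (q = Mul(Rational(-1, 3), Add(10, Mul(-1, -2))) = Mul(Rational(-1, 3), Add(10, 2)) = Mul(Rational(-1, 3), 12) = -4)
b = Rational(21, 2) (b = Mul(Rational(7, 2), 3) = Rational(21, 2) ≈ 10.500)
Function('n')(g, A) = Rational(21, 2)
Mul(Add(9, Mul(q, 14)), Pow(Function('n')(Add(-44, -47), V), -1)) = Mul(Add(9, Mul(-4, 14)), Pow(Rational(21, 2), -1)) = Mul(Add(9, -56), Rational(2, 21)) = Mul(-47, Rational(2, 21)) = Rational(-94, 21)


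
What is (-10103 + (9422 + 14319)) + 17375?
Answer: 31013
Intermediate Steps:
(-10103 + (9422 + 14319)) + 17375 = (-10103 + 23741) + 17375 = 13638 + 17375 = 31013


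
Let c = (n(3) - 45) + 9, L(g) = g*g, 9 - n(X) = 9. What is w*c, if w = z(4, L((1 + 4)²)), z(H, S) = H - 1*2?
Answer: -72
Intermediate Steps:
n(X) = 0 (n(X) = 9 - 1*9 = 9 - 9 = 0)
L(g) = g²
c = -36 (c = (0 - 45) + 9 = -45 + 9 = -36)
z(H, S) = -2 + H (z(H, S) = H - 2 = -2 + H)
w = 2 (w = -2 + 4 = 2)
w*c = 2*(-36) = -72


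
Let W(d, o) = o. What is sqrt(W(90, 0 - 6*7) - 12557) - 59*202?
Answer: -11918 + I*sqrt(12599) ≈ -11918.0 + 112.25*I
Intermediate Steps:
sqrt(W(90, 0 - 6*7) - 12557) - 59*202 = sqrt((0 - 6*7) - 12557) - 59*202 = sqrt((0 - 42) - 12557) - 11918 = sqrt(-42 - 12557) - 11918 = sqrt(-12599) - 11918 = I*sqrt(12599) - 11918 = -11918 + I*sqrt(12599)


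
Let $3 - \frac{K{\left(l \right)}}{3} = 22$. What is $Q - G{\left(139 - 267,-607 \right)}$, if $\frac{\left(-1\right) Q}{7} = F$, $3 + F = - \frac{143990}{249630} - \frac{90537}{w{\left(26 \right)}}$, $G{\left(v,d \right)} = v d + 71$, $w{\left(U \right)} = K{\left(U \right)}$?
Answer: $- \frac{42146288134}{474297} \approx -88861.0$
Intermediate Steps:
$K{\left(l \right)} = -57$ ($K{\left(l \right)} = 9 - 66 = -57$)
$w{\left(U \right)} = -57$
$G{\left(v,d \right)} = 71 + d v$ ($G{\left(v,d \right)} = d v + 71 = 71 + d v$)
$F = \frac{751661905}{474297}$ ($F = -3 - \left(- \frac{30179}{19} + \frac{14399}{24963}\right) = -3 - - \frac{753084796}{474297} = -3 + \left(- \frac{14399}{24963} + \frac{30179}{19}\right) = -3 + \frac{753084796}{474297} = \frac{751661905}{474297} \approx 1584.8$)
$Q = - \frac{5261633335}{474297}$ ($Q = \left(-7\right) \frac{751661905}{474297} = - \frac{5261633335}{474297} \approx -11094.0$)
$Q - G{\left(139 - 267,-607 \right)} = - \frac{5261633335}{474297} - \left(71 - 607 \left(139 - 267\right)\right) = - \frac{5261633335}{474297} - \left(71 - -77696\right) = - \frac{5261633335}{474297} - \left(71 + 77696\right) = - \frac{5261633335}{474297} - 77767 = - \frac{42146288134}{474297}$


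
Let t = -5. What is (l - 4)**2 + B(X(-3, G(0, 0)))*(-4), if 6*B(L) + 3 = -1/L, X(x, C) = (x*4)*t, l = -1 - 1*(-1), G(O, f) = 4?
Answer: 1621/90 ≈ 18.011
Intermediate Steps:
l = 0 (l = -1 + 1 = 0)
X(x, C) = -20*x (X(x, C) = (x*4)*(-5) = (4*x)*(-5) = -20*x)
B(L) = -1/2 - 1/(6*L) (B(L) = -1/2 + (-1/L)/6 = -1/2 - 1/(6*L))
(l - 4)**2 + B(X(-3, G(0, 0)))*(-4) = (0 - 4)**2 + ((-1 - (-60)*(-3))/(6*((-20*(-3)))))*(-4) = (-4)**2 + ((1/6)*(-1 - 3*60)/60)*(-4) = 16 + ((1/6)*(1/60)*(-1 - 180))*(-4) = 16 + ((1/6)*(1/60)*(-181))*(-4) = 16 - 181/360*(-4) = 16 + 181/90 = 1621/90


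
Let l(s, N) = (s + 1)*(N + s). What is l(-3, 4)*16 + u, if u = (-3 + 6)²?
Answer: -23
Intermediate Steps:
l(s, N) = (1 + s)*(N + s)
u = 9 (u = 3² = 9)
l(-3, 4)*16 + u = (4 - 3 + (-3)² + 4*(-3))*16 + 9 = (4 - 3 + 9 - 12)*16 + 9 = -2*16 + 9 = -32 + 9 = -23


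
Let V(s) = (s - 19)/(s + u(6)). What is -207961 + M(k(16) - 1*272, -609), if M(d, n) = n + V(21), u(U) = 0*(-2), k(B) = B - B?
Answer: -4379968/21 ≈ -2.0857e+5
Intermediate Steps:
k(B) = 0
u(U) = 0
V(s) = (-19 + s)/s (V(s) = (s - 19)/(s + 0) = (-19 + s)/s)
M(d, n) = 2/21 + n (M(d, n) = n + (-19 + 21)/21 = n + (1/21)*2 = n + 2/21 = 2/21 + n)
-207961 + M(k(16) - 1*272, -609) = -207961 + (2/21 - 609) = -207961 - 12787/21 = -4379968/21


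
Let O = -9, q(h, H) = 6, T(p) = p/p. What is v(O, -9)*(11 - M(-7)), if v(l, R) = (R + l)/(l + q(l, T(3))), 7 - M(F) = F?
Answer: -18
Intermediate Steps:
M(F) = 7 - F
T(p) = 1
v(l, R) = (R + l)/(6 + l) (v(l, R) = (R + l)/(l + 6) = (R + l)/(6 + l))
v(O, -9)*(11 - M(-7)) = ((-9 - 9)/(6 - 9))*(11 - (7 - 1*(-7))) = (-18/(-3))*(11 - (7 + 7)) = (-⅓*(-18))*(11 - 1*14) = 6*(11 - 14) = 6*(-3) = -18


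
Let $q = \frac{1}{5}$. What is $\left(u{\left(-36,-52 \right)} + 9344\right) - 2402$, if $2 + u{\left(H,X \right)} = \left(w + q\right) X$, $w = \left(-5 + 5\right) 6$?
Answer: $\frac{34648}{5} \approx 6929.6$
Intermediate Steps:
$w = 0$ ($w = 0 \cdot 6 = 0$)
$q = \frac{1}{5} \approx 0.2$
$u{\left(H,X \right)} = -2 + \frac{X}{5}$ ($u{\left(H,X \right)} = -2 + \left(0 + \frac{1}{5}\right) X = -2 + \frac{X}{5}$)
$\left(u{\left(-36,-52 \right)} + 9344\right) - 2402 = \left(\left(-2 + \frac{1}{5} \left(-52\right)\right) + 9344\right) - 2402 = \left(\left(-2 - \frac{52}{5}\right) + 9344\right) - 2402 = \left(- \frac{62}{5} + 9344\right) - 2402 = \frac{46658}{5} - 2402 = \frac{34648}{5}$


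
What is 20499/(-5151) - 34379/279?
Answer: -1965650/15453 ≈ -127.20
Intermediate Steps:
20499/(-5151) - 34379/279 = 20499*(-1/5151) - 34379*1/279 = -6833/1717 - 1109/9 = -1965650/15453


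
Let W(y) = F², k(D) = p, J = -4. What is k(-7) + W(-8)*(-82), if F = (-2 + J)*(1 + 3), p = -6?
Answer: -47238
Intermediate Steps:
F = -24 (F = (-2 - 4)*(1 + 3) = -6*4 = -24)
k(D) = -6
W(y) = 576 (W(y) = (-24)² = 576)
k(-7) + W(-8)*(-82) = -6 + 576*(-82) = -6 - 47232 = -47238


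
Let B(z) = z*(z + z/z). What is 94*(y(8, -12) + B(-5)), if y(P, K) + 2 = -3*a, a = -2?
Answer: 2256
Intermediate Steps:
y(P, K) = 4 (y(P, K) = -2 - 3*(-2) = -2 + 6 = 4)
B(z) = z*(1 + z) (B(z) = z*(z + 1) = z*(1 + z))
94*(y(8, -12) + B(-5)) = 94*(4 - 5*(1 - 5)) = 94*(4 - 5*(-4)) = 94*(4 + 20) = 94*24 = 2256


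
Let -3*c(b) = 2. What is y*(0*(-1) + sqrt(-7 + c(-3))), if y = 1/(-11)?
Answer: -I*sqrt(69)/33 ≈ -0.25172*I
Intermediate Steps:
c(b) = -2/3 (c(b) = -1/3*2 = -2/3)
y = -1/11 ≈ -0.090909
y*(0*(-1) + sqrt(-7 + c(-3))) = -(0*(-1) + sqrt(-7 - 2/3))/11 = -(0 + sqrt(-23/3))/11 = -(0 + I*sqrt(69)/3)/11 = -I*sqrt(69)/33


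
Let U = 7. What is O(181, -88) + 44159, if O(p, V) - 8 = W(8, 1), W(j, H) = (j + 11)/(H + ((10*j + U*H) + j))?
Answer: 4240051/96 ≈ 44167.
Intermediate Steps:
W(j, H) = (11 + j)/(8*H + 11*j) (W(j, H) = (j + 11)/(H + ((10*j + 7*H) + j)) = (11 + j)/(H + ((7*H + 10*j) + j)) = (11 + j)/(H + (7*H + 11*j)) = (11 + j)/(8*H + 11*j))
O(p, V) = 787/96 (O(p, V) = 8 + (11 + 8)/(8*1 + 11*8) = 8 + 19/(8 + 88) = 8 + 19/96 = 787/96)
O(181, -88) + 44159 = 787/96 + 44159 = 4240051/96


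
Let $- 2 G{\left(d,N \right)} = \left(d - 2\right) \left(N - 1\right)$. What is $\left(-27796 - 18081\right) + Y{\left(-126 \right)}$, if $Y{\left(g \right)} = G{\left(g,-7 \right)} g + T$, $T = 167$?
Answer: $18802$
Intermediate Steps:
$G{\left(d,N \right)} = - \frac{\left(-1 + N\right) \left(-2 + d\right)}{2}$ ($G{\left(d,N \right)} = - \frac{\left(d - 2\right) \left(N - 1\right)}{2} = - \frac{\left(-2 + d\right) \left(-1 + N\right)}{2} = - \frac{\left(-1 + N\right) \left(-2 + d\right)}{2}$)
$Y{\left(g \right)} = 167 + g \left(-8 + 4 g\right)$ ($Y{\left(g \right)} = \left(-1 - 7 + \frac{g}{2} - - \frac{7 g}{2}\right) g + 167 = \left(-1 - 7 + \frac{g}{2} + \frac{7 g}{2}\right) g + 167 = \left(-8 + 4 g\right) g + 167 = g \left(-8 + 4 g\right) + 167 = 167 + g \left(-8 + 4 g\right)$)
$\left(-27796 - 18081\right) + Y{\left(-126 \right)} = \left(-27796 - 18081\right) + \left(167 + 4 \left(-126\right) \left(-2 - 126\right)\right) = -45877 + \left(167 + 4 \left(-126\right) \left(-128\right)\right) = -45877 + \left(167 + 64512\right) = -45877 + 64679 = 18802$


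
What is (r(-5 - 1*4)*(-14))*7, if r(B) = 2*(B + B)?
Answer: 3528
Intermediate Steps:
r(B) = 4*B (r(B) = 2*(2*B) = 4*B)
(r(-5 - 1*4)*(-14))*7 = ((4*(-5 - 1*4))*(-14))*7 = ((4*(-5 - 4))*(-14))*7 = ((4*(-9))*(-14))*7 = -36*(-14)*7 = 504*7 = 3528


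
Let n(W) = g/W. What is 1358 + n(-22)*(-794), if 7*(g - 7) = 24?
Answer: 133547/77 ≈ 1734.4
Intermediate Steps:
g = 73/7 (g = 7 + (1/7)*24 = 7 + 24/7 = 73/7 ≈ 10.429)
n(W) = 73/(7*W)
1358 + n(-22)*(-794) = 1358 + ((73/7)/(-22))*(-794) = 1358 + ((73/7)*(-1/22))*(-794) = 1358 - 73/154*(-794) = 1358 + 28981/77 = 133547/77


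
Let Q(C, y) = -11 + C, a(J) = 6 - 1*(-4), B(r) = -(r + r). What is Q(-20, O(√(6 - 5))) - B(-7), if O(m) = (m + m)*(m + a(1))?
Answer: -45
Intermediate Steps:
B(r) = -2*r
a(J) = 10 (a(J) = 6 + 4 = 10)
O(m) = 2*m*(10 + m) (O(m) = (m + m)*(m + 10) = (2*m)*(10 + m) = 2*m*(10 + m))
Q(-20, O(√(6 - 5))) - B(-7) = (-11 - 20) - (-2)*(-7) = -31 - 1*14 = -31 - 14 = -45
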